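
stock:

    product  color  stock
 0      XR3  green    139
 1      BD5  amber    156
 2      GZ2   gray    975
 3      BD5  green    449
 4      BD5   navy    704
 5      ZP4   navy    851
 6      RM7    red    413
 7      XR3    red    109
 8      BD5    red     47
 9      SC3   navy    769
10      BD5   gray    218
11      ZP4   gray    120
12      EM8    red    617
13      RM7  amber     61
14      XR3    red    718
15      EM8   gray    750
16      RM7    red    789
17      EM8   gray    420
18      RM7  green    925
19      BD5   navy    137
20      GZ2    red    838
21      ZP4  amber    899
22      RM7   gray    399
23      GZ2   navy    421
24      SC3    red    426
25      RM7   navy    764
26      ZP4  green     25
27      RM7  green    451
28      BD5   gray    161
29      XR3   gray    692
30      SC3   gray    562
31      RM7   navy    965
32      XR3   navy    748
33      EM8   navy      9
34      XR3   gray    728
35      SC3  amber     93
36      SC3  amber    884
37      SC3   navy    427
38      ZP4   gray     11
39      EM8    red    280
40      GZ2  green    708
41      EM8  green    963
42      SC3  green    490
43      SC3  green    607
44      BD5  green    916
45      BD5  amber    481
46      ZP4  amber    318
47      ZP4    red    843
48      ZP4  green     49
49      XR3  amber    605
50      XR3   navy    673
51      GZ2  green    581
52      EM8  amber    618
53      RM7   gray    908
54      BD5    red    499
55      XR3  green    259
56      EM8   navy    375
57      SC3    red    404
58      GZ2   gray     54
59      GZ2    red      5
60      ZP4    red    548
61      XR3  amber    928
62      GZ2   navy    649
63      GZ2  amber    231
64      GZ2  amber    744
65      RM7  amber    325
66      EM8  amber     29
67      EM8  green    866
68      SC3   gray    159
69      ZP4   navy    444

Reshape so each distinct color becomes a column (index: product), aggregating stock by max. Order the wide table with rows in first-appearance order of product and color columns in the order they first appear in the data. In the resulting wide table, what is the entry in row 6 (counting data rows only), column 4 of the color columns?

769

With rows in first-appearance order of product, row 6 is product=SC3. color columns in first-appearance order: green, amber, gray, navy, red; column 4 is navy.
Long rows with product=SC3, color=navy: max(769, 427) = 769.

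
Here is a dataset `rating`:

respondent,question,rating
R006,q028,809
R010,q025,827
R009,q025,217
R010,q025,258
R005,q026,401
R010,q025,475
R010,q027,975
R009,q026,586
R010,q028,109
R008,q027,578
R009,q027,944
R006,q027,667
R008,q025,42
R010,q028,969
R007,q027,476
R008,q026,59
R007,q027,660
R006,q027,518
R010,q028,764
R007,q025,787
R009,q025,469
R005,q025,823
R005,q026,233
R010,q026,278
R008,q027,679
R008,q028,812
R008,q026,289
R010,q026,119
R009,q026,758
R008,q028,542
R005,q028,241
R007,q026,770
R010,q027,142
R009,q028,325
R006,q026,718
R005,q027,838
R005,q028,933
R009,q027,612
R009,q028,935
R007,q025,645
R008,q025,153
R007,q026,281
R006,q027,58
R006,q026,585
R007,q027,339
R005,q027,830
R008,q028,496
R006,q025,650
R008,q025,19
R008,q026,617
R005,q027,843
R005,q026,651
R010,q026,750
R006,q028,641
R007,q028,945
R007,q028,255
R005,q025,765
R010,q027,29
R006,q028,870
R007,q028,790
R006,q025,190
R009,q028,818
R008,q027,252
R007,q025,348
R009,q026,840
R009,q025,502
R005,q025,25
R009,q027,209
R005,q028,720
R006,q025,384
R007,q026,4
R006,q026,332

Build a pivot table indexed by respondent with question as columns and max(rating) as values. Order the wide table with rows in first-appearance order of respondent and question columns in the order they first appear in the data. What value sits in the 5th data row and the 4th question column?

With rows in first-appearance order of respondent, row 5 is respondent=R008. question columns in first-appearance order: q028, q025, q026, q027; column 4 is q027.
Long rows with respondent=R008, question=q027: max(578, 679, 252) = 679.

679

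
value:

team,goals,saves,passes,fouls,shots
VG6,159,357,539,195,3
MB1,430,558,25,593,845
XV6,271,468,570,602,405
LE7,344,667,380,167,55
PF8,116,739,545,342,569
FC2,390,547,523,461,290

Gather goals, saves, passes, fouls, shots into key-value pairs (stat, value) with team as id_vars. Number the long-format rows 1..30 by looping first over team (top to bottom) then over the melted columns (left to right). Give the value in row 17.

667

30 rows total (6 × 5). Row 17: index ⌊(17-1)/5⌋ = 3 into team → LE7; (17-1) mod 5 = 1 into the melted columns → saves.
So row 17 is (LE7, saves, 667); value = 667.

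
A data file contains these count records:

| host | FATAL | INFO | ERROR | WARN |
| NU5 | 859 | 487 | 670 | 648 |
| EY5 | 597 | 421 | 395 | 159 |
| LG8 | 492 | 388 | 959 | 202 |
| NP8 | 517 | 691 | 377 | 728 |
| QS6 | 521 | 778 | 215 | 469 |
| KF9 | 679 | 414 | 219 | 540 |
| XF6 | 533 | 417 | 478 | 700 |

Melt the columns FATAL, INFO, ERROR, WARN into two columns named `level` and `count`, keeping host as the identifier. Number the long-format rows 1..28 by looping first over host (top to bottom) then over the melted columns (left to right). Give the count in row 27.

28 rows total (7 × 4). Row 27: index ⌊(27-1)/4⌋ = 6 into host → XF6; (27-1) mod 4 = 2 into the melted columns → ERROR.
So row 27 is (XF6, ERROR, 478); count = 478.

478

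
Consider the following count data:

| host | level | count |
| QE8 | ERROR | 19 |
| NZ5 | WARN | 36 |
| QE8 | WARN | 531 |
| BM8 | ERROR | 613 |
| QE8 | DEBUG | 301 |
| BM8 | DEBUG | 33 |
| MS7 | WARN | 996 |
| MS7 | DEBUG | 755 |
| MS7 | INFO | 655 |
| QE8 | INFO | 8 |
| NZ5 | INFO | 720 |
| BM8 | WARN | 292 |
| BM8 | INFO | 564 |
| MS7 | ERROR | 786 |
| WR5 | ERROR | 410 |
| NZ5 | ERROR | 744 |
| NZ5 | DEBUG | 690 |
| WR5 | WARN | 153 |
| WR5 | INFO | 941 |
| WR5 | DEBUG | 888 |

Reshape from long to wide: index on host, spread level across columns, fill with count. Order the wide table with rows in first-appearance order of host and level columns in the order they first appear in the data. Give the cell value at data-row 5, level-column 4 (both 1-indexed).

941

With rows in first-appearance order of host, row 5 is host=WR5. level columns in first-appearance order: ERROR, WARN, DEBUG, INFO; column 4 is INFO.
Long rows with host=WR5, level=INFO: count = 941.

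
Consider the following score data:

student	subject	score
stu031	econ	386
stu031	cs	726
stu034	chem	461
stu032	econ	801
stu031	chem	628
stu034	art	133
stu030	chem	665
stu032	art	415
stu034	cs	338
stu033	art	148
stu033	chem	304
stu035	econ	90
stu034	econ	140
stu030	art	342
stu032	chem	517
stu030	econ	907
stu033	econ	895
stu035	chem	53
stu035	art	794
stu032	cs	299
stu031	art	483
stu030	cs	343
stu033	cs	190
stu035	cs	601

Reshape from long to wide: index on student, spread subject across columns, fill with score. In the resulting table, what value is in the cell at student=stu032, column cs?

Wide layout: rows indexed by student, columns are the 4 distinct subject values (econ, cs, chem, art).
Cell (student=stu032, subject=cs) draws from the long row where student=stu032 and subject=cs, which has score=299.

299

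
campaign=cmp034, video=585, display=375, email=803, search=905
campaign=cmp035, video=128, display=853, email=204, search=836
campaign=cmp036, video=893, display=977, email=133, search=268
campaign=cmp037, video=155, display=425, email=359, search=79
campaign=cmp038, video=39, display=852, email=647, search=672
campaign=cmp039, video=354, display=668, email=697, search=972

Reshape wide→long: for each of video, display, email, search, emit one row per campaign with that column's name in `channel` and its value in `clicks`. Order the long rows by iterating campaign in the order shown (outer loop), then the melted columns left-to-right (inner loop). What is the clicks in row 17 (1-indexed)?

39

24 rows total (6 × 4). Row 17: index ⌊(17-1)/4⌋ = 4 into campaign → cmp038; (17-1) mod 4 = 0 into the melted columns → video.
So row 17 is (cmp038, video, 39); clicks = 39.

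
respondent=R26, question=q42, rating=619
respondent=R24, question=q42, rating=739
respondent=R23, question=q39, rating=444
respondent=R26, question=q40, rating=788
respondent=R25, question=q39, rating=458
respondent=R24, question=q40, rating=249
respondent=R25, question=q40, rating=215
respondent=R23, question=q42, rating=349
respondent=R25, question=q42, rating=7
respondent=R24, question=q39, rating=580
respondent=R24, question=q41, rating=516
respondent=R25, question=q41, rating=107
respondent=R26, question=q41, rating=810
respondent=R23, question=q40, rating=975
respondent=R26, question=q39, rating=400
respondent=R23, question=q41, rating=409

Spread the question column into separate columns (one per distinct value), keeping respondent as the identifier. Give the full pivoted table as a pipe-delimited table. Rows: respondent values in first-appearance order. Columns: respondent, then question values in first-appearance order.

| respondent | q42 | q39 | q40 | q41 |
| R26 | 619 | 400 | 788 | 810 |
| R24 | 739 | 580 | 249 | 516 |
| R23 | 349 | 444 | 975 | 409 |
| R25 | 7 | 458 | 215 | 107 |

Columns: respondent plus the 4 distinct question values (q42, q39, q40, q41).
For example, row R26 column q42 takes rating=619 from the long row (R26, q42).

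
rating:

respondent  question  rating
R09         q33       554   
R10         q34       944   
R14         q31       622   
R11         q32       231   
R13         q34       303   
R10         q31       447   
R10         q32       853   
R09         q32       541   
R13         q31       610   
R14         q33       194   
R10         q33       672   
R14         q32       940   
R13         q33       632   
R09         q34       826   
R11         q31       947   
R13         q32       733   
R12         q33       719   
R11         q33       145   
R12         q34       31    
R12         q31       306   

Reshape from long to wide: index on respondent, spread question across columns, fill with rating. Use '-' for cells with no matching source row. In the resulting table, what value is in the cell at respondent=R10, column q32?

853

The long row with respondent=R10, question=q32 has rating=853.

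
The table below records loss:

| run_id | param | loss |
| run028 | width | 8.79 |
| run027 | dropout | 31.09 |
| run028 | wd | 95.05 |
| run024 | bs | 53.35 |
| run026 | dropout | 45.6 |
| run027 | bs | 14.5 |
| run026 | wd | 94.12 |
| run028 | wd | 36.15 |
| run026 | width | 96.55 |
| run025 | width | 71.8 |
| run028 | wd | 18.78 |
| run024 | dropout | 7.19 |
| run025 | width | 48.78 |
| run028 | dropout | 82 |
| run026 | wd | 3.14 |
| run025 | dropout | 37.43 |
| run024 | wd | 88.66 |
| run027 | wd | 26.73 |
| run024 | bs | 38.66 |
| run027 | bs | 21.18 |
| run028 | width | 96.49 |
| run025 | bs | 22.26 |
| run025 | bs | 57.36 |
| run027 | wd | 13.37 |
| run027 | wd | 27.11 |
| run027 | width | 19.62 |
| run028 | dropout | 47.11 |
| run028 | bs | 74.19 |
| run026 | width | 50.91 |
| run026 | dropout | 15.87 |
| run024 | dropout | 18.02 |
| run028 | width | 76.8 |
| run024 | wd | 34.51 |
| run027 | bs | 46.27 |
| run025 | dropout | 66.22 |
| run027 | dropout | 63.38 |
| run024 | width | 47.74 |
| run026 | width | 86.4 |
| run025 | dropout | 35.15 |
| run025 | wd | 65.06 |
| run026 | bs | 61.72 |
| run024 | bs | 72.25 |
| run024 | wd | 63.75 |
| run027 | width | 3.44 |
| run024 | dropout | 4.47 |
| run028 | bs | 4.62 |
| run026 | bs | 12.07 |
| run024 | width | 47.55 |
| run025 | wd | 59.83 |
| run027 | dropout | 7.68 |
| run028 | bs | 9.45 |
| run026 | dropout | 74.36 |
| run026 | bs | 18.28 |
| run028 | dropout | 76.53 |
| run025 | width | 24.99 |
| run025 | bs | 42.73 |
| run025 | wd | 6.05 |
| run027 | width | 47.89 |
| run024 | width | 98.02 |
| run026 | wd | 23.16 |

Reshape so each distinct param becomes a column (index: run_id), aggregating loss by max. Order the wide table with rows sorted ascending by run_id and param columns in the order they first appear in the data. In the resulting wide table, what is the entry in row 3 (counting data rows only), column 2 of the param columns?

74.36

With rows sorted ascending by run_id, row 3 is run_id=run026. param columns in first-appearance order: width, dropout, wd, bs; column 2 is dropout.
Long rows with run_id=run026, param=dropout: max(45.6, 15.87, 74.36) = 74.36.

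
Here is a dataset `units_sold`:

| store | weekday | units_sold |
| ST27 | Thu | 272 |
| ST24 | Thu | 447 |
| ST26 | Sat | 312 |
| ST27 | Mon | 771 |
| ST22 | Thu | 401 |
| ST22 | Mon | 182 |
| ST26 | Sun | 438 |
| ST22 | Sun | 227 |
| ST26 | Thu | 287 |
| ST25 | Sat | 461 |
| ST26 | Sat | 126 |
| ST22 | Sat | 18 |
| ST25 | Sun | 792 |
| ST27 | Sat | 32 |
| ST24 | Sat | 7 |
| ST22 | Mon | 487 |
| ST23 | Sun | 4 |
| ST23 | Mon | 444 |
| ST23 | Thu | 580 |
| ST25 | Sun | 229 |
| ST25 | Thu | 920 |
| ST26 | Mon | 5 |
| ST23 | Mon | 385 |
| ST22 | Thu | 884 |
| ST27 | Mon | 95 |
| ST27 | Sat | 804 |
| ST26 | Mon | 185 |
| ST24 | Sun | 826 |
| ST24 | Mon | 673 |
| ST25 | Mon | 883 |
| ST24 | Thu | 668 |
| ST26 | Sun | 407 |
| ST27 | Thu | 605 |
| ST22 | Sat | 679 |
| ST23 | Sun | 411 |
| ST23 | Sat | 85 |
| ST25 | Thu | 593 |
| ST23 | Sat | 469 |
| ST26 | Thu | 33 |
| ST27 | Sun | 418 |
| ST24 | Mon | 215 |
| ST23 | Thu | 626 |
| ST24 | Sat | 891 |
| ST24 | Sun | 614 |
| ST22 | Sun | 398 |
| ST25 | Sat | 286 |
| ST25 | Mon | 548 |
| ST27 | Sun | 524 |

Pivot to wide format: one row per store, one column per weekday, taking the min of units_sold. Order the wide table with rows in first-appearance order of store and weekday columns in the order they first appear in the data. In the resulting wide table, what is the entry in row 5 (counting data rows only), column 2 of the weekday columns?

286

With rows in first-appearance order of store, row 5 is store=ST25. weekday columns in first-appearance order: Thu, Sat, Mon, Sun; column 2 is Sat.
Long rows with store=ST25, weekday=Sat: min(461, 286) = 286.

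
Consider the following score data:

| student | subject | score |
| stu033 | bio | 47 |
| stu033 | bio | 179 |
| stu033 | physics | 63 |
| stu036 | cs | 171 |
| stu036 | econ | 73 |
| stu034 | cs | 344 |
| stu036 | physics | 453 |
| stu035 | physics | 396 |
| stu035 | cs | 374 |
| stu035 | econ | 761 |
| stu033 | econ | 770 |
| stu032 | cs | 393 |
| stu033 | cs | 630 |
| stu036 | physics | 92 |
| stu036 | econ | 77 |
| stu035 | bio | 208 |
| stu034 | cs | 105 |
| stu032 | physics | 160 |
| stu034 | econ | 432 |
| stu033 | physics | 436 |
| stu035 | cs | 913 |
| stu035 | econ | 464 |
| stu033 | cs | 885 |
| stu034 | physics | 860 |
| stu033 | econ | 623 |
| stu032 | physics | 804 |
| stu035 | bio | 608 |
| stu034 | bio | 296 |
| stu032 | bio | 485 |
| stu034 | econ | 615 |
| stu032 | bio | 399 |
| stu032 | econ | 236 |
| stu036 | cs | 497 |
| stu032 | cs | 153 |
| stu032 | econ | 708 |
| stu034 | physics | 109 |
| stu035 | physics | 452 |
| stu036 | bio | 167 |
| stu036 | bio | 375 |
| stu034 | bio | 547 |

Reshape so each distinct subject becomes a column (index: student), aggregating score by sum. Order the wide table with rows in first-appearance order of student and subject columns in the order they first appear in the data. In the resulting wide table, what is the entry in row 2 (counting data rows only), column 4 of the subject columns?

150

With rows in first-appearance order of student, row 2 is student=stu036. subject columns in first-appearance order: bio, physics, cs, econ; column 4 is econ.
Long rows with student=stu036, subject=econ: 73 + 77 = 150.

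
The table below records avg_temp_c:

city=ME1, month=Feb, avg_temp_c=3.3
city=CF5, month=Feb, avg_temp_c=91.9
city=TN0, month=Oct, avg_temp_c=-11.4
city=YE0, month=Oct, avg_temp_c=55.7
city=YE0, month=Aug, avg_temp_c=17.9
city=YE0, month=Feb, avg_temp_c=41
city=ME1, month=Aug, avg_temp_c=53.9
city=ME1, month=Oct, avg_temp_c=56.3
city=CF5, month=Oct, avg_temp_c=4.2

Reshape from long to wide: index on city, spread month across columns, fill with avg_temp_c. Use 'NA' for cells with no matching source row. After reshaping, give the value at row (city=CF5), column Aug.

NA

No long-format row has city=CF5 and month=Aug, so the cell is NA.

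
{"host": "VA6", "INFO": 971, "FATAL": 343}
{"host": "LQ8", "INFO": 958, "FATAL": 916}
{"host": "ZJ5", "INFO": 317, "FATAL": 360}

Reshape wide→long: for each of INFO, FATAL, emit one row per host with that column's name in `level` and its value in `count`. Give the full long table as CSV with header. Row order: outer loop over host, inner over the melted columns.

host,level,count
VA6,INFO,971
VA6,FATAL,343
LQ8,INFO,958
LQ8,FATAL,916
ZJ5,INFO,317
ZJ5,FATAL,360

Each (host, column) pair becomes one row: 3 × 2 = 6 rows.
For example, (VA6, INFO) → count=971.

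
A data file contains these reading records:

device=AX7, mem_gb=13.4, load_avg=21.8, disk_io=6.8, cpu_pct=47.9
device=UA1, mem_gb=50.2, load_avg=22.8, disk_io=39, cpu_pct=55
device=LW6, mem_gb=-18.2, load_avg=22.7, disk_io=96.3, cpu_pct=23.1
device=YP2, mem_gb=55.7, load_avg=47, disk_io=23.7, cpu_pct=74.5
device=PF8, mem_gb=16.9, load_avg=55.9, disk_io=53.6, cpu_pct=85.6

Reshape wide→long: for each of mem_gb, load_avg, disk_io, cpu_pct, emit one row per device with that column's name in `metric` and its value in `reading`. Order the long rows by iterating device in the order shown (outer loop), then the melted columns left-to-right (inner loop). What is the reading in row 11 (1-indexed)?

96.3

20 rows total (5 × 4). Row 11: index ⌊(11-1)/4⌋ = 2 into device → LW6; (11-1) mod 4 = 2 into the melted columns → disk_io.
So row 11 is (LW6, disk_io, 96.3); reading = 96.3.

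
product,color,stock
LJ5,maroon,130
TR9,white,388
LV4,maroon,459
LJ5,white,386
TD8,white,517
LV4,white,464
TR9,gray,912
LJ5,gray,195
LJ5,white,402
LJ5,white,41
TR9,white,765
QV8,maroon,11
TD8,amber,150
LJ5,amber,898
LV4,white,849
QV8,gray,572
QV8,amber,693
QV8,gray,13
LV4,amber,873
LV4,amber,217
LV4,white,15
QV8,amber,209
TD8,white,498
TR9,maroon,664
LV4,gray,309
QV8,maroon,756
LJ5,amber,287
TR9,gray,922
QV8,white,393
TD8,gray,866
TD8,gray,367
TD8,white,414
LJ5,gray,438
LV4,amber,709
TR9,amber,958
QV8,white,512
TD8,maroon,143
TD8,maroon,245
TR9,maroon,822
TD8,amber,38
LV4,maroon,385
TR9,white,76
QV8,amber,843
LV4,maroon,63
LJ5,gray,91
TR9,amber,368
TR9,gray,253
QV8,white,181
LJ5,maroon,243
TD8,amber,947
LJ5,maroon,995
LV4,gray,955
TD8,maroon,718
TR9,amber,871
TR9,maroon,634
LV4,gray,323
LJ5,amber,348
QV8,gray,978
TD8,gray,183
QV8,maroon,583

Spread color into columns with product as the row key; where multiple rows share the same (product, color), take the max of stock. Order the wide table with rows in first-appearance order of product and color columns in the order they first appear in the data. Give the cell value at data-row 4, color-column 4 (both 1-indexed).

With rows in first-appearance order of product, row 4 is product=TD8. color columns in first-appearance order: maroon, white, gray, amber; column 4 is amber.
Long rows with product=TD8, color=amber: max(150, 38, 947) = 947.

947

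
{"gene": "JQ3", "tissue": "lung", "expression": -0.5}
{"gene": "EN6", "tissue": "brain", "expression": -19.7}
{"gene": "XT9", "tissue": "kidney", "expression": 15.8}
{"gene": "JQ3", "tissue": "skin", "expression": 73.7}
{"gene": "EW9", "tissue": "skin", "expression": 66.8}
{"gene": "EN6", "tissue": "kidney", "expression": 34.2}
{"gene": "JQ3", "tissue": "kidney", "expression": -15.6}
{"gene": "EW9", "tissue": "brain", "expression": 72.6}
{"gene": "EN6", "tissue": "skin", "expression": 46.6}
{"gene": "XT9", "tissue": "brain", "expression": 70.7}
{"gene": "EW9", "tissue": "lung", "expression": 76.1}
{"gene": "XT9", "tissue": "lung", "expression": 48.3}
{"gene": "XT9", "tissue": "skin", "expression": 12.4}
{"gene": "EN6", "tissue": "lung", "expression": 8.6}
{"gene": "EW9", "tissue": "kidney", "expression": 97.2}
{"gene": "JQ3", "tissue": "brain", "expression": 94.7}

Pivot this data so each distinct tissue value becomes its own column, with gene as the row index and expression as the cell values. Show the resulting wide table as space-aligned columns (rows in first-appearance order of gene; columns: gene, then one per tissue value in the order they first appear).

gene  lung  brain  kidney  skin
JQ3   -0.5  94.7   -15.6   73.7
EN6   8.6   -19.7  34.2    46.6
XT9   48.3  70.7   15.8    12.4
EW9   76.1  72.6   97.2    66.8

Columns: gene plus the 4 distinct tissue values (lung, brain, kidney, skin).
For example, row JQ3 column lung takes expression=-0.5 from the long row (JQ3, lung).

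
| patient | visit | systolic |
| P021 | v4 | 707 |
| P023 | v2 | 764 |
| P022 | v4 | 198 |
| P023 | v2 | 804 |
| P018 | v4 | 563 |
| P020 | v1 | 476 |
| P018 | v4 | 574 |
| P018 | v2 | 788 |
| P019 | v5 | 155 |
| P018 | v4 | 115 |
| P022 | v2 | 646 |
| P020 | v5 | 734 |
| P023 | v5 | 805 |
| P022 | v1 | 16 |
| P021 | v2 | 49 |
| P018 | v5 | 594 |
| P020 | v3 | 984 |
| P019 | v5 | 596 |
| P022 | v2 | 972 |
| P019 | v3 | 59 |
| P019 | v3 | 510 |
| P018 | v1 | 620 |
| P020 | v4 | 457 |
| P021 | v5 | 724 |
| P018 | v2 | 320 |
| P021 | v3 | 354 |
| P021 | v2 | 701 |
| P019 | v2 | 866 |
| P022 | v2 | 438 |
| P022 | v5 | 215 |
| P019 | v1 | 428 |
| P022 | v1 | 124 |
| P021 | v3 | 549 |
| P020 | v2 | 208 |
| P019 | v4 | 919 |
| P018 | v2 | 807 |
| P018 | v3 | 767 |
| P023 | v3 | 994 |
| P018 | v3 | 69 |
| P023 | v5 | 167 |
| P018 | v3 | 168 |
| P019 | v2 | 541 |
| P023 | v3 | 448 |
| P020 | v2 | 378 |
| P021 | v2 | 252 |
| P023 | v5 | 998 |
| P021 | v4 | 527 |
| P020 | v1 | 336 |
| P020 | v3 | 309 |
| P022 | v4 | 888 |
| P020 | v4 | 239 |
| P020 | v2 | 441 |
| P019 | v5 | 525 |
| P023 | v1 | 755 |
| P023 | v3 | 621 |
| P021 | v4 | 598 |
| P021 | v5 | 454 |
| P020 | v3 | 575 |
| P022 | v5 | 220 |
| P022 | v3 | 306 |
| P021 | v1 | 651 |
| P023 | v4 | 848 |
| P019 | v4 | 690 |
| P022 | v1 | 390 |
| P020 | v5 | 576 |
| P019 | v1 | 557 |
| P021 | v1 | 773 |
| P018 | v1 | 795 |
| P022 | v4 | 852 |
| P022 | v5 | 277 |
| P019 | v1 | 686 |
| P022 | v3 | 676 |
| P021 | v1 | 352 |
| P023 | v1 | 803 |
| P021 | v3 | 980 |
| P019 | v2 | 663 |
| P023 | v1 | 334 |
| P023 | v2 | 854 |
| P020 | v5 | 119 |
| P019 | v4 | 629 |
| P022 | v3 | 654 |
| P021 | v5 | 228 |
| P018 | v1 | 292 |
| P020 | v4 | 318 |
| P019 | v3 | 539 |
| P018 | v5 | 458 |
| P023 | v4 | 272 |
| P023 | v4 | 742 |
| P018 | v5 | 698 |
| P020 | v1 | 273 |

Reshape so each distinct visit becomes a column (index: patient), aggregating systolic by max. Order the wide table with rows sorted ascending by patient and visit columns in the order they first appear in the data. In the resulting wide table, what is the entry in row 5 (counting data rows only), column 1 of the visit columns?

With rows sorted ascending by patient, row 5 is patient=P022. visit columns in first-appearance order: v4, v2, v1, v5, v3; column 1 is v4.
Long rows with patient=P022, visit=v4: max(198, 888, 852) = 888.

888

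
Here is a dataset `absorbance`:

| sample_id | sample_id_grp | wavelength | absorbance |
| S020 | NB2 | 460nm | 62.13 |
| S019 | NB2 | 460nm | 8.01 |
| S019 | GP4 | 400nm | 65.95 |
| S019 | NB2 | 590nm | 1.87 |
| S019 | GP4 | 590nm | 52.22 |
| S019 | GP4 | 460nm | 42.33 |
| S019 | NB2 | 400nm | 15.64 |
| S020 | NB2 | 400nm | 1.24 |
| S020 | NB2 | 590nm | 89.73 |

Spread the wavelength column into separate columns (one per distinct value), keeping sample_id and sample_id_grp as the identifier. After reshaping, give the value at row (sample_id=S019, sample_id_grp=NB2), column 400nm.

Wide layout: rows indexed by sample_id and sample_id_grp, columns are the 3 distinct wavelength values (460nm, 400nm, 590nm).
Cell (sample_id=S019, sample_id_grp=NB2, wavelength=400nm) draws from the long row where sample_id=S019, sample_id_grp=NB2 and wavelength=400nm, which has absorbance=15.64.

15.64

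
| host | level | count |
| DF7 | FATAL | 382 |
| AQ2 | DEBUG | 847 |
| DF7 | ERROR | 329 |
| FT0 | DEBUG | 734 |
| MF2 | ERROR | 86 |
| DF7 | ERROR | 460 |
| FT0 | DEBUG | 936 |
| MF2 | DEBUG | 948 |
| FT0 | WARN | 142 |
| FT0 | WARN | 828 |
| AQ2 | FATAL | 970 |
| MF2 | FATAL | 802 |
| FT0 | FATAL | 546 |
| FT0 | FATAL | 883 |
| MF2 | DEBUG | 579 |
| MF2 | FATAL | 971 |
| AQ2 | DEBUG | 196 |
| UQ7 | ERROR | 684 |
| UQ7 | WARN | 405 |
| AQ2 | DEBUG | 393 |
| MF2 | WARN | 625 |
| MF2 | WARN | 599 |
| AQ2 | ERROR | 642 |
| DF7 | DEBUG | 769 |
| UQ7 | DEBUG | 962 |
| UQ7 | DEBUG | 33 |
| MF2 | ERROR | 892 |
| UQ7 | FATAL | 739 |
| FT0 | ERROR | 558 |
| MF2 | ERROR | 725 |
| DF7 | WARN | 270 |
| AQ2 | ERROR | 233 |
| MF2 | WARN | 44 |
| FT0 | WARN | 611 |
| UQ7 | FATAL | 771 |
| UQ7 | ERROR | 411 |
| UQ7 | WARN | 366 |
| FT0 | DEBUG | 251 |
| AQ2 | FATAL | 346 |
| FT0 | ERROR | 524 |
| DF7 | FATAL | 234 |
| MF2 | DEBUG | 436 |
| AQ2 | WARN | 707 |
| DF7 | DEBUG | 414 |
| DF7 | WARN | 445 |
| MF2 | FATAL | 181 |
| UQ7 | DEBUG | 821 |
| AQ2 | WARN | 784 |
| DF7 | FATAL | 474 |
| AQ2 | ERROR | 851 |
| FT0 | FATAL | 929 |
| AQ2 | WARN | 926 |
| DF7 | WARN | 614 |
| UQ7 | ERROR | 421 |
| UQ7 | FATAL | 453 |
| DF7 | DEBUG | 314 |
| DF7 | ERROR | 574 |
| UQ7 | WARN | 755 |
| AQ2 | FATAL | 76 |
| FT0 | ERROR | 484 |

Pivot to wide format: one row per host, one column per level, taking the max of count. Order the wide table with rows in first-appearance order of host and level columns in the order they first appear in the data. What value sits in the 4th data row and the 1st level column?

971

With rows in first-appearance order of host, row 4 is host=MF2. level columns in first-appearance order: FATAL, DEBUG, ERROR, WARN; column 1 is FATAL.
Long rows with host=MF2, level=FATAL: max(802, 971, 181) = 971.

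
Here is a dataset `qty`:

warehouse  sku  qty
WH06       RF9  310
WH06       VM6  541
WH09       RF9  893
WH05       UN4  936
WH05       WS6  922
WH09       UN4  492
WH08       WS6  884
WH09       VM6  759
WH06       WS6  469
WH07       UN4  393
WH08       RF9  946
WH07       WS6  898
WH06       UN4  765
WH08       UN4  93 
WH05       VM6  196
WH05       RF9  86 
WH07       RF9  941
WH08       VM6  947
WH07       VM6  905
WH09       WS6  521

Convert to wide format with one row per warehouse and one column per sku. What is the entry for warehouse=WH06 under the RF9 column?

Wide layout: rows indexed by warehouse, columns are the 4 distinct sku values (RF9, VM6, UN4, WS6).
Cell (warehouse=WH06, sku=RF9) draws from the long row where warehouse=WH06 and sku=RF9, which has qty=310.

310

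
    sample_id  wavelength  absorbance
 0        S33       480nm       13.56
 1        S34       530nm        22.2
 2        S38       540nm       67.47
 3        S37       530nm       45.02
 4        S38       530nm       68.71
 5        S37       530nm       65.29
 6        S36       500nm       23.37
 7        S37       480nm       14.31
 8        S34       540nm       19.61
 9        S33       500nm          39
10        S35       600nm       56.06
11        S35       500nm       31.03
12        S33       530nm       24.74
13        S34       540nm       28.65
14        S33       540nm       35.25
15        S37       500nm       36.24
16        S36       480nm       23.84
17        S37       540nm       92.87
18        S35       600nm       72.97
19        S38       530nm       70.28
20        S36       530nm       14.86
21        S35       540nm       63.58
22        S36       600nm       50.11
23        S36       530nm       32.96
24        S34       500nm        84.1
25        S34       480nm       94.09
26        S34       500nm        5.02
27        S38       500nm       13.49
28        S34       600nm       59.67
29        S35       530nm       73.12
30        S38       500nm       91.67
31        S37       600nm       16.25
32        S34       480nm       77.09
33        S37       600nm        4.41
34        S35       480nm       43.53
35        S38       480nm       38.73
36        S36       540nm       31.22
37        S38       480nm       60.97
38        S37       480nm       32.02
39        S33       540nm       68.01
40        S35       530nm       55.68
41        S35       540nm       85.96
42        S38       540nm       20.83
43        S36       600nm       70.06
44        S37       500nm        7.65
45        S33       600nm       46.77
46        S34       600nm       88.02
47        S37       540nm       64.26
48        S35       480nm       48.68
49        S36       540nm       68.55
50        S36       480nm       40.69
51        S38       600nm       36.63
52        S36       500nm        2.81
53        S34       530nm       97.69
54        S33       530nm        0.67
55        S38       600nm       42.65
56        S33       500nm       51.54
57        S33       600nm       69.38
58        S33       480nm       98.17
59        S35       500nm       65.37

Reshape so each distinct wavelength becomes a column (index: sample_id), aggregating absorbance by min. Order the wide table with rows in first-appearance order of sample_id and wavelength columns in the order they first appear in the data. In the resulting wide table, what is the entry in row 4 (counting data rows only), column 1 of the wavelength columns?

14.31

With rows in first-appearance order of sample_id, row 4 is sample_id=S37. wavelength columns in first-appearance order: 480nm, 530nm, 540nm, 500nm, 600nm; column 1 is 480nm.
Long rows with sample_id=S37, wavelength=480nm: min(14.31, 32.02) = 14.31.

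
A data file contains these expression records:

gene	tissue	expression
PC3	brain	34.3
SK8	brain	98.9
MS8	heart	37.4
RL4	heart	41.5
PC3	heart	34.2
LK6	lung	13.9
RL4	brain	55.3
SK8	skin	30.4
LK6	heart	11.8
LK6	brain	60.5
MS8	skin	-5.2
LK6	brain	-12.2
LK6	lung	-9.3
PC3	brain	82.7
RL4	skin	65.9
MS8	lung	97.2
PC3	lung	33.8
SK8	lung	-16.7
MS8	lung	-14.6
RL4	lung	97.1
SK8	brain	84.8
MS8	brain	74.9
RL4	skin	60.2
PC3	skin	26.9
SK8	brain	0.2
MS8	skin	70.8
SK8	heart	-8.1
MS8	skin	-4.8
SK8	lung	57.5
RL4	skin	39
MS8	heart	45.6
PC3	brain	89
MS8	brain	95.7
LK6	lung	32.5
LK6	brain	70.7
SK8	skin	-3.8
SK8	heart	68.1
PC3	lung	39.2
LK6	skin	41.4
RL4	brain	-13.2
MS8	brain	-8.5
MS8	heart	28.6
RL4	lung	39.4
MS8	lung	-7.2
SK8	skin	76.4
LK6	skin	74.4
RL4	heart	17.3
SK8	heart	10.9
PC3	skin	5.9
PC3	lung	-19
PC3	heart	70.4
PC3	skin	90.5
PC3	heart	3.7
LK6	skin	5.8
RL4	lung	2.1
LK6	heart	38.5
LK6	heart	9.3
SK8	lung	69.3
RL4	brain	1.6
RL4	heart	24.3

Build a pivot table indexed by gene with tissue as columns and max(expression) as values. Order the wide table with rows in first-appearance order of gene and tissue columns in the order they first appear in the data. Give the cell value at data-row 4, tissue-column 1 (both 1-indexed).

With rows in first-appearance order of gene, row 4 is gene=RL4. tissue columns in first-appearance order: brain, heart, lung, skin; column 1 is brain.
Long rows with gene=RL4, tissue=brain: max(55.3, -13.2, 1.6) = 55.3.

55.3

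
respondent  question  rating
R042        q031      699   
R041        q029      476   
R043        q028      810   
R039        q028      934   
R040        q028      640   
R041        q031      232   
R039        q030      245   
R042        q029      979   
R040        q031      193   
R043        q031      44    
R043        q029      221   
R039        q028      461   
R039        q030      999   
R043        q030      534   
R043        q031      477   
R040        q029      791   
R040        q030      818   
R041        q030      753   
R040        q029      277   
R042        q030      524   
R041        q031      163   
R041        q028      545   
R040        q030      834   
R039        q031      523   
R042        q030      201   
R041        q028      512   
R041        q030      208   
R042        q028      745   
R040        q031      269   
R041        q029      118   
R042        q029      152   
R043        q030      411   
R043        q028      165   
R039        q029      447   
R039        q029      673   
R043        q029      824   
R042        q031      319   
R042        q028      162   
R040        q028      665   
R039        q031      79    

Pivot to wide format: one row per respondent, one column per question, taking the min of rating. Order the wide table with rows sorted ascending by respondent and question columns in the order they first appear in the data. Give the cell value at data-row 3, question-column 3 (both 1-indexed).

512

With rows sorted ascending by respondent, row 3 is respondent=R041. question columns in first-appearance order: q031, q029, q028, q030; column 3 is q028.
Long rows with respondent=R041, question=q028: min(545, 512) = 512.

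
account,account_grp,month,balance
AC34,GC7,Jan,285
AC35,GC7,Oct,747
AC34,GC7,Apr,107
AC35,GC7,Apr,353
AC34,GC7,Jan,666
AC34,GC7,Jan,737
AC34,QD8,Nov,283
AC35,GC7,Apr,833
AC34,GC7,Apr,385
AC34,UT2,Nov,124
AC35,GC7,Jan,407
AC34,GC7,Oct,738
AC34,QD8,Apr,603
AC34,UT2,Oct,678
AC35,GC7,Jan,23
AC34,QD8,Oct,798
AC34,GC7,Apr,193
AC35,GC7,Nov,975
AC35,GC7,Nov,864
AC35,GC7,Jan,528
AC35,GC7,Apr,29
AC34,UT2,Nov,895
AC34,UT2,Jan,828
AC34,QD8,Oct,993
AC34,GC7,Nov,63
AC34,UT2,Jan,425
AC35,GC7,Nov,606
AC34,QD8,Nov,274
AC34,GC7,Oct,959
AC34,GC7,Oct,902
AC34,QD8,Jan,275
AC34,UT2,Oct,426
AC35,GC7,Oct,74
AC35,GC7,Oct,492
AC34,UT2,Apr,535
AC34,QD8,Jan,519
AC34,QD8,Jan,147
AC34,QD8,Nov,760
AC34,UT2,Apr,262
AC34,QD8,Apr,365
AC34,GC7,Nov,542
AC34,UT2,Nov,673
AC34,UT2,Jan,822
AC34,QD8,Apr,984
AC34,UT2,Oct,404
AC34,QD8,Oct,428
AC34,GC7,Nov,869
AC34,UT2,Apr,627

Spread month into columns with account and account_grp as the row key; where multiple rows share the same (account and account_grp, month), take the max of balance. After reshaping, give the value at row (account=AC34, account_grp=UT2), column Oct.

678

Rows with account=AC34, account_grp=UT2 and month=Oct: balance values are 678, 426, 404.
max(678, 426, 404) = 678.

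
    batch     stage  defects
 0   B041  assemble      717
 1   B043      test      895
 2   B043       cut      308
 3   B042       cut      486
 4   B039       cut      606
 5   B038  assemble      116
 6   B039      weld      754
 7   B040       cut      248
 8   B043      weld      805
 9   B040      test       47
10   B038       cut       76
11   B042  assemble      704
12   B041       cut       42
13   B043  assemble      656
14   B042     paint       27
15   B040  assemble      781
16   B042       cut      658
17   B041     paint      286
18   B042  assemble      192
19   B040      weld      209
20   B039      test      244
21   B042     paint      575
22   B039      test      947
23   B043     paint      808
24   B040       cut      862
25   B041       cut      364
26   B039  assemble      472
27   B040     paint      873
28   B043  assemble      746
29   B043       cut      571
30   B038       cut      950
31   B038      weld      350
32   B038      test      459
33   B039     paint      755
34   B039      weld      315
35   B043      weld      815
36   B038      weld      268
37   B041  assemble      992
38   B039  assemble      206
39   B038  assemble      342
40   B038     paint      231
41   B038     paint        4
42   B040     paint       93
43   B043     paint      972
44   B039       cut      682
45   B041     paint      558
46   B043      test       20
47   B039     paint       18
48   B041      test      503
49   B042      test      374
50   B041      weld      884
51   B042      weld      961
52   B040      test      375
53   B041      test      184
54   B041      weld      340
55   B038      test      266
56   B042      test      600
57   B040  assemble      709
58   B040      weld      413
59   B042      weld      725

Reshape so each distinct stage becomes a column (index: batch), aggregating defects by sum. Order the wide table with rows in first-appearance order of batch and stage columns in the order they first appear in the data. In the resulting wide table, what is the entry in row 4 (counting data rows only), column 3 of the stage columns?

With rows in first-appearance order of batch, row 4 is batch=B039. stage columns in first-appearance order: assemble, test, cut, weld, paint; column 3 is cut.
Long rows with batch=B039, stage=cut: 606 + 682 = 1288.

1288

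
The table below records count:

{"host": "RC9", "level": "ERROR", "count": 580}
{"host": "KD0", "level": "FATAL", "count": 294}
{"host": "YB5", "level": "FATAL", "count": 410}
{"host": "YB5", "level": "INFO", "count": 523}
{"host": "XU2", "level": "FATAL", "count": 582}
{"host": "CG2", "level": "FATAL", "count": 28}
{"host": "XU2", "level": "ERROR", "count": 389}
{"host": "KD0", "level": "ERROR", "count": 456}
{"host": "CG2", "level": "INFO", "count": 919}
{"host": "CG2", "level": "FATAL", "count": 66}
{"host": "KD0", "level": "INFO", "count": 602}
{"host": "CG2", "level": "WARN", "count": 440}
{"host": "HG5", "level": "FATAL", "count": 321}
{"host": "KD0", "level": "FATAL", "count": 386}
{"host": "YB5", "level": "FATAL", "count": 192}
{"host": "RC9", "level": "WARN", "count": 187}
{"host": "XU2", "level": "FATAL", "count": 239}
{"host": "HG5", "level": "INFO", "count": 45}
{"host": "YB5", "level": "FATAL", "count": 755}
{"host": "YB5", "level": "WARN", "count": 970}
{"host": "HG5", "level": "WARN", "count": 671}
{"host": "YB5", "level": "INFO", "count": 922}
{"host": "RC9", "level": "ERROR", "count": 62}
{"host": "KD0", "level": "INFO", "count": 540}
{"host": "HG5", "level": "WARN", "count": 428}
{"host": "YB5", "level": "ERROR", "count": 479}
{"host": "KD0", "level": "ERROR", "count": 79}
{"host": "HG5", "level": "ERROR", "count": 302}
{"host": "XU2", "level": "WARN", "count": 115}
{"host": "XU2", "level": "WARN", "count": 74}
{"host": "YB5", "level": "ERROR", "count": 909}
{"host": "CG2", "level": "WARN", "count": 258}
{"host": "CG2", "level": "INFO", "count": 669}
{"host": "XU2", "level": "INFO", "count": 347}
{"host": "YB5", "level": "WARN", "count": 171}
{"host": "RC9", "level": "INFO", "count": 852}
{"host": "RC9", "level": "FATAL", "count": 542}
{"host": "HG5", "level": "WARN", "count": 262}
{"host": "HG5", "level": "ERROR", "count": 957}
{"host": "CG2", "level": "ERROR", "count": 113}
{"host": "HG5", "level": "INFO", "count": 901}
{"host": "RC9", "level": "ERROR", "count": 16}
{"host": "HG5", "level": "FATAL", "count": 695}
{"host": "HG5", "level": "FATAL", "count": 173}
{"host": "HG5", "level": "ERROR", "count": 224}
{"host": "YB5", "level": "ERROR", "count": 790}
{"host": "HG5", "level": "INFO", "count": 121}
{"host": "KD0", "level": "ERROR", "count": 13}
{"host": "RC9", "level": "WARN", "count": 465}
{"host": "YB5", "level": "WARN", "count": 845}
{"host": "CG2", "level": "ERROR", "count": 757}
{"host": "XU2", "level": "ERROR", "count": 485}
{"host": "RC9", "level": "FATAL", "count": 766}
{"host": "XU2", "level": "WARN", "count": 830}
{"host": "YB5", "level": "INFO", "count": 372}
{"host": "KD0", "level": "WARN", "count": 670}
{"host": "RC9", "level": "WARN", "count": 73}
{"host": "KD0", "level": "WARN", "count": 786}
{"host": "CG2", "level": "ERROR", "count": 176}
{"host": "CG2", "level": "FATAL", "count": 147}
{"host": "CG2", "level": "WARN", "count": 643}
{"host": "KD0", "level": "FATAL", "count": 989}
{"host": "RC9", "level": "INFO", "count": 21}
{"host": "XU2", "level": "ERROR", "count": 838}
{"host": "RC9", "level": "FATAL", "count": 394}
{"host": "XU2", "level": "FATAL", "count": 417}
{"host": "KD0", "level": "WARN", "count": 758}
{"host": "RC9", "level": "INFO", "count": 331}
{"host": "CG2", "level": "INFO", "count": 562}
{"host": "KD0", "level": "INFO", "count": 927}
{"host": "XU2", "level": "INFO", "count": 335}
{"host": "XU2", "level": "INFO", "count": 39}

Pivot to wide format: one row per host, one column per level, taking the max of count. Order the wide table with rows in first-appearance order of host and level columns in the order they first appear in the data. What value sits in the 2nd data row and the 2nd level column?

989

With rows in first-appearance order of host, row 2 is host=KD0. level columns in first-appearance order: ERROR, FATAL, INFO, WARN; column 2 is FATAL.
Long rows with host=KD0, level=FATAL: max(294, 386, 989) = 989.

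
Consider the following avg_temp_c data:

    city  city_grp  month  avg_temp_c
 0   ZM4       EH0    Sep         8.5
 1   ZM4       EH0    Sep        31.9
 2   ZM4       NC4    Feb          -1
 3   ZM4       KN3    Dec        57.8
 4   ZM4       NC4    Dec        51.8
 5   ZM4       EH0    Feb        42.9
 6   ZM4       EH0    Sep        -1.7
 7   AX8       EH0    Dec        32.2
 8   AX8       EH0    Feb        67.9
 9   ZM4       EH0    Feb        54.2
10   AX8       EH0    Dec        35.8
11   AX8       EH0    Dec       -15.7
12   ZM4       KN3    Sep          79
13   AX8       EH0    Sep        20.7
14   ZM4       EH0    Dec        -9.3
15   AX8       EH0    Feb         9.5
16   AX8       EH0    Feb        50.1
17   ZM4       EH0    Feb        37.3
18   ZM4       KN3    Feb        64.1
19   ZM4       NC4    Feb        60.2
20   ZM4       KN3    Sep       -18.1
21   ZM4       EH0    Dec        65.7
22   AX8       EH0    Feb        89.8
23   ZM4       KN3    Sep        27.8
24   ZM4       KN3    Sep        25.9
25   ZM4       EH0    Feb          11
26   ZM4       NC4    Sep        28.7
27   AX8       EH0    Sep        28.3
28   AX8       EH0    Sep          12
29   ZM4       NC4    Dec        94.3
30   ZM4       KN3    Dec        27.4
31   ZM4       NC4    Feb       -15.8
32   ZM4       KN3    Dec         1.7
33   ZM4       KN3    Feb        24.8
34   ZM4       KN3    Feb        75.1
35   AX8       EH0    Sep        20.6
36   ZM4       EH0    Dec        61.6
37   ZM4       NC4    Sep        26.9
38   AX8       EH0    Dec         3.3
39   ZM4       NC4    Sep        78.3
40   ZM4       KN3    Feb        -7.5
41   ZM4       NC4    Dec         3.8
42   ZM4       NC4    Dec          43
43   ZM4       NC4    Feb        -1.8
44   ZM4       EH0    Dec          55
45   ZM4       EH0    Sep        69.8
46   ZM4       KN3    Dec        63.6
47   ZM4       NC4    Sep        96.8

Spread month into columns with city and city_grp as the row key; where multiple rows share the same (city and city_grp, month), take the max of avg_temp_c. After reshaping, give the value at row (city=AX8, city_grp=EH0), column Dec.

Rows with city=AX8, city_grp=EH0 and month=Dec: avg_temp_c values are 32.2, 35.8, -15.7, 3.3.
max(32.2, 35.8, -15.7, 3.3) = 35.8.

35.8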